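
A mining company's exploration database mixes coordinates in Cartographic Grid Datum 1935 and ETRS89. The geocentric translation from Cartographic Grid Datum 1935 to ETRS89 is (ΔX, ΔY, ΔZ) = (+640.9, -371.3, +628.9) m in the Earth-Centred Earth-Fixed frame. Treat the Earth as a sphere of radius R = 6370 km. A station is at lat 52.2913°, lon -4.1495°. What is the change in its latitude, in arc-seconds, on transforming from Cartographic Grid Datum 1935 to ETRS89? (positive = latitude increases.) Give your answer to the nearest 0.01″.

sin φ = 0.791131, cos φ = 0.611647, sin λ = -0.072359, cos λ = 0.997379.
North component: ΔN = −sin φ cos λ·ΔX − sin φ sin λ·ΔY + cos φ·ΔZ = −(0.791131)(0.997379)(640.9) − (0.791131)(-0.072359)(-371.3) + (0.611647)(628.9) = -142.30 m.
1° of latitude spans πR/180 = 111177 m, so Δφ = -142.30 / 111177 × 3600 = -4.608″.

Δφ = -4.61″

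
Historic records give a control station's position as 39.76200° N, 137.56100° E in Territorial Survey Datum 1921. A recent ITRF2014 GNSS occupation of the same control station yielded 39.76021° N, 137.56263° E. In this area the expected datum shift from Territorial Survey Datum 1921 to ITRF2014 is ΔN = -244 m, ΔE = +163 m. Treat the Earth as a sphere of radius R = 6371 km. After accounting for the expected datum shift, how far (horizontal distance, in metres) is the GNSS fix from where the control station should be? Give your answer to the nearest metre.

Observed coordinate differences: Δφ = -0.00179°, Δλ = +0.00163°.
Converting to metres (1° lat = 111195 m, cos φ = 0.768708): observed ΔN = -199.0 m, observed ΔE = 139.3 m.
Subtracting the expected shift leaves a residual of -199.0 − (-244) = 45.0 m north and 139.3 − (163) = -23.7 m east.
Residual distance = √(45.0² + (-23.7)²) = 50.8 m.

51 m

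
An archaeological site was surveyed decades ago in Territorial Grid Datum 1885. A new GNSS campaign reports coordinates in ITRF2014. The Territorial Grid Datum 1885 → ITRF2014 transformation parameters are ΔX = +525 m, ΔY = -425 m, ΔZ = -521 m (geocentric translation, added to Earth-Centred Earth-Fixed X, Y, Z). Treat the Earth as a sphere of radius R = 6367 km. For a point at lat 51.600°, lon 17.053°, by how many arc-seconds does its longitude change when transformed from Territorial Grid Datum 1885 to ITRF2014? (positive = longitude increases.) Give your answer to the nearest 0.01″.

sin φ = 0.783693, cos φ = 0.621148, sin λ = 0.293256, cos λ = 0.956034.
East component: ΔE = −sin λ·ΔX + cos λ·ΔY = −(0.293256)(525) + (0.956034)(-425) = -560.27 m.
1° of latitude spans πR/180 = 111125 m; at latitude φ, 1° of longitude spans that × cos φ = 69025.1 m, so Δλ = -560.27 / 69025.1 × 3600 = -29.221″.

Δλ = -29.22″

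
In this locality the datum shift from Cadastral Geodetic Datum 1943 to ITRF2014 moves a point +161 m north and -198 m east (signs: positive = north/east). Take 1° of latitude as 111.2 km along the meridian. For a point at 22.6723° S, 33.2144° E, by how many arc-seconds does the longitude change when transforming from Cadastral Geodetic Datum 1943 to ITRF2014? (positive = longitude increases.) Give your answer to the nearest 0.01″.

At latitude -22.6723°, cos φ = 0.922725.
1° of longitude at this latitude = 111.2 × cos φ = 102.61 km, so Δλ = -198.0 / 102607.0 = -0.0019297° = -6.947″.

Δλ = -6.95″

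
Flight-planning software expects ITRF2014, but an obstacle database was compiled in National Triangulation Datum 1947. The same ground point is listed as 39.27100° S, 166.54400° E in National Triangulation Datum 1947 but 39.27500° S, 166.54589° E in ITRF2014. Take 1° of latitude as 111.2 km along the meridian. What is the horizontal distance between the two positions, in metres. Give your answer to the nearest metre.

474 m

Δφ = -39.27500° − -39.27100° = -0.00400°; Δλ = 166.54589° − 166.54400° = +0.00189°.
ΔN = Δφ × 111200 = -444.8 m; ΔE = Δλ × 111200 × cos(-39.27100°) = +0.00189 × 111200 × 0.774161 = 162.7 m.
Distance = √(ΔE² + ΔN²) = √(162.7² + (-444.8)²) = 473.6 m.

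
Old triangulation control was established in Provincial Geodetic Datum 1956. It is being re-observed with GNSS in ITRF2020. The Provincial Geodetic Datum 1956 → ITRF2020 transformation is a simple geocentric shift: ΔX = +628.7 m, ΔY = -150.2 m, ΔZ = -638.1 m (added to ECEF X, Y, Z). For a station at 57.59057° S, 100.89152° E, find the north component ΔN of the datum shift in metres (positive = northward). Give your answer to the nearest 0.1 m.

ΔN = -566.8 m

The local north axis is (−sin φ cos λ, −sin φ sin λ, cos φ), giving ΔN = -100.290 − 124.521 − 342.000 = -566.81 m.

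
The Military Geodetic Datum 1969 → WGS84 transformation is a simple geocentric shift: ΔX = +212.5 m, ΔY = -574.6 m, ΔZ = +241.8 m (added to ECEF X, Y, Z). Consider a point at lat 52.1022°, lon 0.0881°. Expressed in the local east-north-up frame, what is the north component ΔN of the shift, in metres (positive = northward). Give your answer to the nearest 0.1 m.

The local north axis is (−sin φ cos λ, −sin φ sin λ, cos φ), giving ΔN = -167.685 + 0.697 + 148.527 = -18.46 m.

ΔN = -18.5 m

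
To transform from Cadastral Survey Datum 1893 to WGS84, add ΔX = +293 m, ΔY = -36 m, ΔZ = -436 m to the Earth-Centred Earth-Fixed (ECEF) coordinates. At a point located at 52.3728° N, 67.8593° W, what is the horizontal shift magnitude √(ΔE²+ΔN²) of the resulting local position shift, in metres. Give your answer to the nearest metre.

At φ = 52.3728°, λ = -67.8593°: sin φ = 0.792000, cos φ = 0.610521, sin λ = -0.926261, cos λ = 0.376882.
ΔE = −sin λ·ΔX + cos λ·ΔY = −(-0.926261)·(293) + (0.376882)·(-36) = 257.83 m.
ΔN = −sin φ cos λ·ΔX − sin φ sin λ·ΔY + cos φ·ΔZ = −(0.792000)(0.376882)(293) − (0.792000)(-0.926261)(-36) + (0.610521)(-436) = -380.05 m.
Horizontal magnitude = √(ΔE² + ΔN²) = √(257.83² + (-380.05)²) = 459.26 m.

459 m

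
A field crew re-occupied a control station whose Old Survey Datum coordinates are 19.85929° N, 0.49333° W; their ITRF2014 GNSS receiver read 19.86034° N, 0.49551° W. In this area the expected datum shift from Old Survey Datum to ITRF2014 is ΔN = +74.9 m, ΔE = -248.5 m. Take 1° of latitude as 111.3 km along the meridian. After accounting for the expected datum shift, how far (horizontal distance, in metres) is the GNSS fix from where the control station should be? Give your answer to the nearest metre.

Observed coordinate differences: Δφ = +0.00105°, Δλ = -0.00218°.
Converting to metres (1° lat = 111300 m, cos φ = 0.940530): observed ΔN = 116.9 m, observed ΔE = -228.2 m.
Subtracting the expected shift leaves a residual of 116.9 − (74.9) = 42.0 m north and -228.2 − (-248.5) = 20.3 m east.
Residual distance = √(42.0² + 20.3²) = 46.6 m.

47 m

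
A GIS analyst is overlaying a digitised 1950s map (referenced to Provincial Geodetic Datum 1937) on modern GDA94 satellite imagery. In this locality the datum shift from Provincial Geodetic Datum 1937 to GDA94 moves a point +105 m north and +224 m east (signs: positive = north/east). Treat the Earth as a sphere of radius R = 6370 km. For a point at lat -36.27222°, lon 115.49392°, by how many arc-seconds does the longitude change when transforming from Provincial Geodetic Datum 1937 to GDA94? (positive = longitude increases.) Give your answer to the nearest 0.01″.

At latitude -36.27222°, cos φ = 0.806215.
One radian of longitude at latitude φ spans R cos φ, so Δλ = ΔE / (R cos φ) = 224.0 / (6370000 × 0.806215) = 4.3617e-05 rad = 8.997″.

Δλ = 9.00″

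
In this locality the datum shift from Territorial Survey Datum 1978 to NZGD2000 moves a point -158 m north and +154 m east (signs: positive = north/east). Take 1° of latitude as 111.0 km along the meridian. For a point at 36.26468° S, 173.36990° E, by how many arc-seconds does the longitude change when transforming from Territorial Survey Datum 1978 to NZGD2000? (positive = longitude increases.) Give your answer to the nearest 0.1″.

At latitude -36.26468°, cos φ = 0.806293.
1° of longitude at this latitude = 111.0 × cos φ = 89.50 km, so Δλ = 154.0 / 89498.5 = 0.0017207° = 6.195″.

Δλ = 6.2″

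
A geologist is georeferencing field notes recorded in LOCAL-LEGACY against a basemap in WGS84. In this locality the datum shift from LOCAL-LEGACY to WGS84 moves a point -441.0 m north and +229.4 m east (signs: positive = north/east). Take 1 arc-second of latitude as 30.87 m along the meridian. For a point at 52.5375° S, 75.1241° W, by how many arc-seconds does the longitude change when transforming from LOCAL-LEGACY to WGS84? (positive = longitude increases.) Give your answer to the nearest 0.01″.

Δλ = 12.22″

At latitude -52.5375°, cos φ = 0.608242.
1″ of longitude at this latitude = 30.87 × cos φ = 18.7764 m, so Δλ = 229.4 / 18.7764 = 12.217″.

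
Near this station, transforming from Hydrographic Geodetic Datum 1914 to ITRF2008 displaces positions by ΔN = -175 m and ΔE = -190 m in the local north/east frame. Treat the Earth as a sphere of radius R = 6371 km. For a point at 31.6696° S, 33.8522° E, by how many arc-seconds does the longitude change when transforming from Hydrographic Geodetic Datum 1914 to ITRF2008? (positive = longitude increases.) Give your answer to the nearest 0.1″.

Δλ = -7.2″

At latitude -31.6696°, cos φ = 0.851090.
One radian of longitude at latitude φ spans R cos φ, so Δλ = ΔE / (R cos φ) = -190.0 / (6371000 × 0.851090) = -3.5041e-05 rad = -7.228″.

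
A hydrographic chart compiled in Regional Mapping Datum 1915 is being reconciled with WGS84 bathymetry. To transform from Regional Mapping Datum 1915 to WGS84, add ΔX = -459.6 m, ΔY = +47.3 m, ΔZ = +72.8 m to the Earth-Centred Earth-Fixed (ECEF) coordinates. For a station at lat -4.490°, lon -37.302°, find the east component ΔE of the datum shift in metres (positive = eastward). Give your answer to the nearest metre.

The local east axis at (φ, λ) is (−sin λ, cos λ, 0), so ΔE = −sin(-37.302°)·(-459.6) + cos(-37.302°)·47.3 = -240.90 m.

ΔE = -241 m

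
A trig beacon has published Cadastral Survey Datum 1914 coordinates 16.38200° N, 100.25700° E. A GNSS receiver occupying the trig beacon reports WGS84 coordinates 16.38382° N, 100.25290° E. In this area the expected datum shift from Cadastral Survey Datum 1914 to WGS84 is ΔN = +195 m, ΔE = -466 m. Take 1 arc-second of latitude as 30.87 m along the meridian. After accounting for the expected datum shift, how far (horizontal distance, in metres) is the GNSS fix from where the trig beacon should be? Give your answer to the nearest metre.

30 m

Observed coordinate differences: Δφ = +0.00182°, Δλ = -0.00410°.
Converting to metres (1° lat = 111132 m, cos φ = 0.959403): observed ΔN = 202.3 m, observed ΔE = -437.1 m.
Subtracting the expected shift leaves a residual of 202.3 − (195) = 7.3 m north and -437.1 − (-466) = 28.9 m east.
Residual distance = √(7.3² + 28.9²) = 29.8 m.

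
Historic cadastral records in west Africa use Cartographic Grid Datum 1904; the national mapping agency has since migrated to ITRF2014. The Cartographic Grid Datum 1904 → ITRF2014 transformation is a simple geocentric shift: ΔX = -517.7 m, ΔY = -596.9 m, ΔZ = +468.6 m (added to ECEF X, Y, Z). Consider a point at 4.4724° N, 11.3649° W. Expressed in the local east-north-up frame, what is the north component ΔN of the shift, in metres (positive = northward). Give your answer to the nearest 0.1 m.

At φ = 4.4724°, λ = -11.3649°: sin φ = 0.077979, cos φ = 0.996955, sin λ = -0.197057, cos λ = 0.980392.
ΔN = −sin φ cos λ·ΔX − sin φ sin λ·ΔY + cos φ·ΔZ = −(0.077979)(0.980392)(-517.7) − (0.077979)(-0.197057)(-596.9) + (0.996955)(468.6) = 497.58 m.

ΔN = 497.6 m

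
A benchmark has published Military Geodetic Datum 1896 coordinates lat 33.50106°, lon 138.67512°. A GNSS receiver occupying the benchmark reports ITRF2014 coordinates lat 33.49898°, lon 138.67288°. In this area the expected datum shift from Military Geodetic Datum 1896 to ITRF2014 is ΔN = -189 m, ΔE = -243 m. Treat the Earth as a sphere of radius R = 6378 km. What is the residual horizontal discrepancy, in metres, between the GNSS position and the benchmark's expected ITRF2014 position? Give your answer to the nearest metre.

Observed coordinate differences: Δφ = -0.00208°, Δλ = -0.00224°.
Converting to metres (1° lat = 111317 m, cos φ = 0.833876): observed ΔN = -231.5 m, observed ΔE = -207.9 m.
Subtracting the expected shift leaves a residual of -231.5 − (-189) = -42.5 m north and -207.9 − (-243) = 35.1 m east.
Residual distance = √((-42.5)² + 35.1²) = 55.1 m.

55 m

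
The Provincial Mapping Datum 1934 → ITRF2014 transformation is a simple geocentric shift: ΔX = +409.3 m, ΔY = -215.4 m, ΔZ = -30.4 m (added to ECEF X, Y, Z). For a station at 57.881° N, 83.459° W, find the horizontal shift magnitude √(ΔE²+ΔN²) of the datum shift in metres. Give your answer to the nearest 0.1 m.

At φ = 57.881°, λ = -83.459°: sin φ = 0.846946, cos φ = 0.531679, sin λ = -0.993491, cos λ = 0.113914.
ΔE = −sin λ·ΔX + cos λ·ΔY = −(-0.993491)·(409.3) + (0.113914)·(-215.4) = 382.10 m.
ΔN = −sin φ cos λ·ΔX − sin φ sin λ·ΔY + cos φ·ΔZ = −(0.846946)(0.113914)(409.3) − (0.846946)(-0.993491)(-215.4) + (0.531679)(-30.4) = -236.90 m.
Horizontal magnitude = √(ΔE² + ΔN²) = √(382.10² + (-236.90)²) = 449.58 m.

449.6 m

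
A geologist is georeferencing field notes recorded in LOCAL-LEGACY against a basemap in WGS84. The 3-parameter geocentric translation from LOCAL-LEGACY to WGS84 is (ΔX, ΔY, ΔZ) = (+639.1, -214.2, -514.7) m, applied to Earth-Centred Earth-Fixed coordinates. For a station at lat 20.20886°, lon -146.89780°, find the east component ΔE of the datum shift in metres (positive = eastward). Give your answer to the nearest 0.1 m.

ΔE = 528.5 m

At φ = 20.20886°, λ = -146.89780°: sin φ = 0.345443, cos φ = 0.938440, sin λ = -0.546134, cos λ = -0.837698.
ΔE = −sin λ·ΔX + cos λ·ΔY = −(-0.546134)·(639.1) + (-0.837698)·(-214.2) = 528.47 m.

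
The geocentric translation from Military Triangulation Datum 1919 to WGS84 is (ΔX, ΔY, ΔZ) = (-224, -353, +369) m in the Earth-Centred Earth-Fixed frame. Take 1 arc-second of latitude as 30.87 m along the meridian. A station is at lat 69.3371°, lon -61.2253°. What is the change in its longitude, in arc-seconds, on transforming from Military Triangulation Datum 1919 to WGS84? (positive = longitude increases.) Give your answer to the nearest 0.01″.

sin φ = 0.935673, cos φ = 0.352869, sin λ = -0.876519, cos λ = 0.481367.
East component: ΔE = −sin λ·ΔX + cos λ·ΔY = −(-0.876519)(-224) + (0.481367)(-353) = -366.26 m.
1° of latitude spans 3600 × 30.87 = 111132 m; at latitude φ, 1° of longitude spans that × cos φ = 39215.0 m, so Δλ = -366.26 / 39215.0 × 3600 = -33.623″.

Δλ = -33.62″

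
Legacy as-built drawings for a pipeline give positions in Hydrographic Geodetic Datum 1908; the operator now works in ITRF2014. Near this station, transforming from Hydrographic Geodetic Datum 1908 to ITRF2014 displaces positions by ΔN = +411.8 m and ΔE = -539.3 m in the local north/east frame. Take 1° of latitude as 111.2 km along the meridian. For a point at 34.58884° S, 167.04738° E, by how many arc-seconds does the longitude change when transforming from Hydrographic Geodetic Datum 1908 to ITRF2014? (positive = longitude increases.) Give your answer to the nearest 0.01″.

At latitude -34.58884°, cos φ = 0.823247.
1° of longitude at this latitude = 111.2 × cos φ = 91.55 km, so Δλ = -539.3 / 91545.1 = -0.0058911° = -21.208″.

Δλ = -21.21″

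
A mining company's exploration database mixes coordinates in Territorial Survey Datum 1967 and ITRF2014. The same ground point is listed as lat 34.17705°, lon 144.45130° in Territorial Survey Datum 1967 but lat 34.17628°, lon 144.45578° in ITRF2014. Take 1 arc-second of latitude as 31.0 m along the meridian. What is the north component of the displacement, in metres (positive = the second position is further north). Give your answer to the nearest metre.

Δφ = 34.17628° − 34.17705° = -0.00077°; Δλ = 144.45578° − 144.45130° = +0.00448°.
1° of latitude = 3600 × 31.00 = 111600 m.
ΔN = Δφ × 111600 = -85.9 m; ΔE = Δλ × 111600 × cos(34.17705°) = +0.00448 × 111600 × 0.827306 = 413.6 m.

ΔN = -86 m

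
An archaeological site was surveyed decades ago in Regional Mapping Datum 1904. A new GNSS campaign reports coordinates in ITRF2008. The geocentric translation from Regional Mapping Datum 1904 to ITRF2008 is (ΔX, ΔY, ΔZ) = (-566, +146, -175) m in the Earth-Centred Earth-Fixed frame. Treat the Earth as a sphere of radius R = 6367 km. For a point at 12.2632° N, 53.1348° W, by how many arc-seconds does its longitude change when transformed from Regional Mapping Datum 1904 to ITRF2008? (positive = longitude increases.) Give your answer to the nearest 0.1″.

sin φ = 0.212403, cos φ = 0.977182, sin λ = -0.800049, cos λ = 0.599934.
East component: ΔE = −sin λ·ΔX + cos λ·ΔY = −(-0.800049)(-566) + (0.599934)(146) = -365.24 m.
1° of latitude spans πR/180 = 111125 m; at latitude φ, 1° of longitude spans that × cos φ = 108589.5 m, so Δλ = -365.24 / 108589.5 × 3600 = -12.108″.

Δλ = -12.1″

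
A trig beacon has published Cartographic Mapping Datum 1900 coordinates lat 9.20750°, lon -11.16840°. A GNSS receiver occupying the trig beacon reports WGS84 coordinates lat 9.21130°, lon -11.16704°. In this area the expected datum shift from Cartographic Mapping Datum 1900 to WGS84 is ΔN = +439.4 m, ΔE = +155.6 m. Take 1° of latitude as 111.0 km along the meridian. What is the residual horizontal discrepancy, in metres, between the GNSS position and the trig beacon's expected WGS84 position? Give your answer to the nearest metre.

Observed coordinate differences: Δφ = +0.00380°, Δλ = +0.00136°.
Converting to metres (1° lat = 111000 m, cos φ = 0.987115): observed ΔN = 421.8 m, observed ΔE = 149.0 m.
Subtracting the expected shift leaves a residual of 421.8 − (439.4) = -17.6 m north and 149.0 − (155.6) = -6.6 m east.
Residual distance = √((-17.6)² + (-6.6)²) = 18.8 m.

19 m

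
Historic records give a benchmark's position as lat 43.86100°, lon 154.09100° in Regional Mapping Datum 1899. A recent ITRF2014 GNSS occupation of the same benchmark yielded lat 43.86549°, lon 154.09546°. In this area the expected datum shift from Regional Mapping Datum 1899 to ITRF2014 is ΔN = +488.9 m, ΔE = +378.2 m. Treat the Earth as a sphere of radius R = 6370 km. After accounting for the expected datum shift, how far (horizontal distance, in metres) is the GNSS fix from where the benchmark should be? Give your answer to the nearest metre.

23 m

Observed coordinate differences: Δφ = +0.00449°, Δλ = +0.00446°.
Converting to metres (1° lat = 111177 m, cos φ = 0.721023): observed ΔN = 499.2 m, observed ΔE = 357.5 m.
Subtracting the expected shift leaves a residual of 499.2 − (488.9) = 10.3 m north and 357.5 − (378.2) = -20.7 m east.
Residual distance = √(10.3² + (-20.7)²) = 23.1 m.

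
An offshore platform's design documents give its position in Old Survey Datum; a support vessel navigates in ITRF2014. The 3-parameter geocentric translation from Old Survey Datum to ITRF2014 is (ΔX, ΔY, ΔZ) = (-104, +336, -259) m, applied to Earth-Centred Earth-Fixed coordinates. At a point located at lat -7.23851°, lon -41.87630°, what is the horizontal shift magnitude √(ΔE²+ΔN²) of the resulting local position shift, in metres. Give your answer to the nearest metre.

346 m

The local east axis at (φ, λ) is (−sin λ, cos λ, 0), so ΔE = −sin(-41.87630°)·(-104) + cos(-41.87630°)·336 = 180.76 m.
The local north axis is (−sin φ cos λ, −sin φ sin λ, cos φ), giving ΔN = -9.757 − 28.260 − 256.936 = -294.95 m.
Horizontal magnitude = √(ΔE² + ΔN²) = √(180.76² + (-294.95)²) = 345.94 m.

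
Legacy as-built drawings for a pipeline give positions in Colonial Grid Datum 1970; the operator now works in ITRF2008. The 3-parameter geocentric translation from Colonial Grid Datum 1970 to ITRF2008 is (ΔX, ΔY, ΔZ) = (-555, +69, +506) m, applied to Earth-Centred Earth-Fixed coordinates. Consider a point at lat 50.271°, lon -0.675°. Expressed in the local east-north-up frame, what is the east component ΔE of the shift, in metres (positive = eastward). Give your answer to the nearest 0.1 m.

The local east axis at (φ, λ) is (−sin λ, cos λ, 0), so ΔE = −sin(-0.675°)·(-555) + cos(-0.675°)·69 = 62.46 m.

ΔE = 62.5 m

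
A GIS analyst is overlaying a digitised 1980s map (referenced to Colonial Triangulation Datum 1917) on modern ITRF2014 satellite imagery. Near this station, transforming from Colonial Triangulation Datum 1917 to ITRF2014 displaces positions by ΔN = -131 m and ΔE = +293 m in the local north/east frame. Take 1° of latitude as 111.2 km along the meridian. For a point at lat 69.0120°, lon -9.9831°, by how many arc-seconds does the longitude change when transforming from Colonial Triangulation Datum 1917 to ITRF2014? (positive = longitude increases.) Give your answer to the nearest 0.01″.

At latitude 69.0120°, cos φ = 0.358172.
1° of longitude at this latitude = 111.2 × cos φ = 39.83 km, so Δλ = 293.0 / 39828.8 = 0.0073565° = 26.483″.

Δλ = 26.48″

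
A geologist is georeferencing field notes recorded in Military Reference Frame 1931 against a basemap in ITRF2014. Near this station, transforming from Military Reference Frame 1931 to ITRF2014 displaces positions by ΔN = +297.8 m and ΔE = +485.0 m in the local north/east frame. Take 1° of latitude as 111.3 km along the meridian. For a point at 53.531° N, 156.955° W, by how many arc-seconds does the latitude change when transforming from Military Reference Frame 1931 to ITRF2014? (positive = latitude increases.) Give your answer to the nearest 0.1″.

1° of latitude = 111.3 km, so Δφ = 297.8 / 111300 = 0.0026757° = 9.632″.

Δφ = 9.6″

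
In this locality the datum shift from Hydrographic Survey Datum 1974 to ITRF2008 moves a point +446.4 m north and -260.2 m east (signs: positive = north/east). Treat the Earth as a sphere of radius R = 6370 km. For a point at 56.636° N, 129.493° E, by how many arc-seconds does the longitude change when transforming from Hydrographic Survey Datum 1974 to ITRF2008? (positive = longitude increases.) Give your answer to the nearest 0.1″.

Δλ = -15.3″

At latitude 56.636°, cos φ = 0.549956.
One radian of longitude at latitude φ spans R cos φ, so Δλ = ΔE / (R cos φ) = -260.2 / (6370000 × 0.549956) = -7.4275e-05 rad = -15.320″.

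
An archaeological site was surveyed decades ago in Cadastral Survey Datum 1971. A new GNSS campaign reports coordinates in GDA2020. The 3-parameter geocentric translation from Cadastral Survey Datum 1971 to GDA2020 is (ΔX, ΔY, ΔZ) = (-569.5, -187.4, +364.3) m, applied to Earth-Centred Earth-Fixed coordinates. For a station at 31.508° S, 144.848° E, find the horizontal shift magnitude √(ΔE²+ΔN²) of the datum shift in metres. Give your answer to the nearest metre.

692 m

The local east axis at (φ, λ) is (−sin λ, cos λ, 0), so ΔE = −sin(144.848°)·(-569.5) + cos(144.848°)·(-187.4) = 481.11 m.
The local north axis is (−sin φ cos λ, −sin φ sin λ, cos φ), giving ΔN = 243.351 − 56.388 + 310.590 = 497.55 m.
Horizontal magnitude = √(ΔE² + ΔN²) = √(481.11² + 497.55²) = 692.12 m.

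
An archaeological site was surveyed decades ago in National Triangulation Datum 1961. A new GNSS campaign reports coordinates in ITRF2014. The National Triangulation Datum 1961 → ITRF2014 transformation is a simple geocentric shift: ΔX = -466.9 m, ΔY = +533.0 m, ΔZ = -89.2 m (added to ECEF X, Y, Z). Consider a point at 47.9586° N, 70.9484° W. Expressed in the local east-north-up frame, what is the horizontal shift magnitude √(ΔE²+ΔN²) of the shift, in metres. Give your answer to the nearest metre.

The local east axis at (φ, λ) is (−sin λ, cos λ, 0), so ΔE = −sin(-70.9484°)·(-466.9) + cos(-70.9484°)·533.0 = -267.34 m.
The local north axis is (−sin φ cos λ, −sin φ sin λ, cos φ), giving ΔN = 113.185 + 374.156 − 59.734 = 427.61 m.
Horizontal magnitude = √(ΔE² + ΔN²) = √((-267.34)² + 427.61²) = 504.30 m.

504 m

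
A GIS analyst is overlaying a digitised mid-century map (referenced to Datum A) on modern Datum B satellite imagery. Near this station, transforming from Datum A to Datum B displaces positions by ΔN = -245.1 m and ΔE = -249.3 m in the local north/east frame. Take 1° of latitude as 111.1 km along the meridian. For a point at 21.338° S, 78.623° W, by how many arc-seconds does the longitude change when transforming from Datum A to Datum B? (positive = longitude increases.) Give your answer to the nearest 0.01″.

Δλ = -8.67″

At latitude -21.338°, cos φ = 0.931450.
1° of longitude at this latitude = 111.1 × cos φ = 103.48 km, so Δλ = -249.3 / 103484.1 = -0.0024091° = -8.673″.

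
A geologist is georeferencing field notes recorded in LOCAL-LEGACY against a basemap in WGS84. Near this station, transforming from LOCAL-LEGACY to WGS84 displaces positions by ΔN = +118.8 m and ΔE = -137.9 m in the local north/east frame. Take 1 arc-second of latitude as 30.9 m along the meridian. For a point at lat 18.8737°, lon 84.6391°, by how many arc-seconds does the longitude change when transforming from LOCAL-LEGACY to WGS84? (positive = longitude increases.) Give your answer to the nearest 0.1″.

Δλ = -4.7″

At latitude 18.8737°, cos φ = 0.946234.
1″ of longitude at this latitude = 30.90 × cos φ = 29.2386 m, so Δλ = -137.9 / 29.2386 = -4.716″.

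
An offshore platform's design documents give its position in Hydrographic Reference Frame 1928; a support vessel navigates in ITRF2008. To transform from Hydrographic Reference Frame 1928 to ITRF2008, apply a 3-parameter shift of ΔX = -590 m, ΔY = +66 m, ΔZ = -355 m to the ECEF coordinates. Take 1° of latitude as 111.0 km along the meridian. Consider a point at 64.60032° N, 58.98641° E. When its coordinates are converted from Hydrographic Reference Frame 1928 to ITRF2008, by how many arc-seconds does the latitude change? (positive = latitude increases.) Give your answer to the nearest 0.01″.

sin φ = 0.903338, cos φ = 0.428930, sin λ = 0.857045, cos λ = 0.515241.
North component: ΔN = −sin φ cos λ·ΔX − sin φ sin λ·ΔY + cos φ·ΔZ = −(0.903338)(0.515241)(-590) − (0.903338)(0.857045)(66) + (0.428930)(-355) = 71.24 m.
1° of latitude spans 111000 m, so Δφ = 71.24 / 111000 × 3600 = 2.310″.

Δφ = 2.31″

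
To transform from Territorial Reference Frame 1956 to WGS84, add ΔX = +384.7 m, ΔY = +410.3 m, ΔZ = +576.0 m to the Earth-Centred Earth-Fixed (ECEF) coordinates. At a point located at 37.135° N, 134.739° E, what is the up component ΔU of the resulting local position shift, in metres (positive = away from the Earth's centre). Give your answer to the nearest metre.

The local up (radial) axis is (cos φ cos λ, cos φ sin λ, sin φ), giving ΔU = -215.872 + 232.344 + 347.728 = 364.20 m.

ΔU = 364 m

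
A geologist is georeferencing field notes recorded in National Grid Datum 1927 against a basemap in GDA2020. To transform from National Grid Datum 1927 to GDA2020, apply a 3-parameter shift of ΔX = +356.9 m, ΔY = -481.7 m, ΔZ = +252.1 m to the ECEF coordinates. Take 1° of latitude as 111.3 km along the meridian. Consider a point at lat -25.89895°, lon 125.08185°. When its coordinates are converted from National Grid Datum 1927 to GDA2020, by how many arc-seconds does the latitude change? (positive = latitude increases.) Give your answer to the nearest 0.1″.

sin φ = -0.436785, cos φ = 0.899566, sin λ = 0.818332, cos λ = -0.574746.
North component: ΔN = −sin φ cos λ·ΔX − sin φ sin λ·ΔY + cos φ·ΔZ = −(-0.436785)(-0.574746)(356.9) − (-0.436785)(0.818332)(-481.7) + (0.899566)(252.1) = -34.99 m.
1° of latitude spans 111300 m, so Δφ = -34.99 / 111300 × 3600 = -1.132″.

Δφ = -1.1″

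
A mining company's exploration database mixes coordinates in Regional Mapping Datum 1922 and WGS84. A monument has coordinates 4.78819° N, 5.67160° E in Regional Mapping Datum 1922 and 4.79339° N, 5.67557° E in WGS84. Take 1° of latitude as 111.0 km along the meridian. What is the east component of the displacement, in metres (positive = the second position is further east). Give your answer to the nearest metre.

Δφ = 4.79339° − 4.78819° = +0.00520°; Δλ = 5.67557° − 5.67160° = +0.00397°.
ΔN = Δφ × 111000 = 577.2 m; ΔE = Δλ × 111000 × cos(4.78819°) = +0.00397 × 111000 × 0.996510 = 439.1 m.

ΔE = 439 m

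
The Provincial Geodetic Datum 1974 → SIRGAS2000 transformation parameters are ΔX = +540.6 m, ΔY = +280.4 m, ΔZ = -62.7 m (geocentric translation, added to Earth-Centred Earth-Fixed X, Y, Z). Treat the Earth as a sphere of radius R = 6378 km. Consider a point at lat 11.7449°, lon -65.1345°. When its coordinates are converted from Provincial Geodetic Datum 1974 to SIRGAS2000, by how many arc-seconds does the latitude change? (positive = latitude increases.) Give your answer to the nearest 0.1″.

Δφ = -1.8″

sin φ = 0.203555, cos φ = 0.979064, sin λ = -0.907297, cos λ = 0.420490.
North component: ΔN = −sin φ cos λ·ΔX − sin φ sin λ·ΔY + cos φ·ΔZ = −(0.203555)(0.420490)(540.6) − (0.203555)(-0.907297)(280.4) + (0.979064)(-62.7) = -55.87 m.
1° of latitude spans πR/180 = 111317 m, so Δφ = -55.87 / 111317 × 3600 = -1.807″.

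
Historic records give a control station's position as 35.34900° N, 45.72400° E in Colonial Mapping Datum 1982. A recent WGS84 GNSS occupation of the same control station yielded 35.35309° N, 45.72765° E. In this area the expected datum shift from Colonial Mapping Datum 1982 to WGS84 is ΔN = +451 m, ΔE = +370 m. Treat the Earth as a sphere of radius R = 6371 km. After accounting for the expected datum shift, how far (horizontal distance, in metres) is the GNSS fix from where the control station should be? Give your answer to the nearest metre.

Observed coordinate differences: Δφ = +0.00409°, Δλ = +0.00365°.
Converting to metres (1° lat = 111195 m, cos φ = 0.815643): observed ΔN = 454.8 m, observed ΔE = 331.0 m.
Subtracting the expected shift leaves a residual of 454.8 − (451) = 3.8 m north and 331.0 − (370) = -39.0 m east.
Residual distance = √(3.8² + (-39.0)²) = 39.1 m.

39 m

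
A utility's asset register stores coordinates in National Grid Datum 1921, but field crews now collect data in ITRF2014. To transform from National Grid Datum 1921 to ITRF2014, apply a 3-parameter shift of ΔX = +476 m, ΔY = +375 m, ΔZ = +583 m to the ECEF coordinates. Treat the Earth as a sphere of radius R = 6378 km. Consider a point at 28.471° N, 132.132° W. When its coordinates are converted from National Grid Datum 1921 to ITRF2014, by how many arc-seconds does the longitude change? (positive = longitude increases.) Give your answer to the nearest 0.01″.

Δλ = 3.73″

sin φ = 0.476714, cos φ = 0.879059, sin λ = -0.741601, cos λ = -0.670841.
East component: ΔE = −sin λ·ΔX + cos λ·ΔY = −(-0.741601)(476) + (-0.670841)(375) = 101.44 m.
1° of latitude spans πR/180 = 111317 m; at latitude φ, 1° of longitude spans that × cos φ = 97854.2 m, so Δλ = 101.44 / 97854.2 × 3600 = 3.732″.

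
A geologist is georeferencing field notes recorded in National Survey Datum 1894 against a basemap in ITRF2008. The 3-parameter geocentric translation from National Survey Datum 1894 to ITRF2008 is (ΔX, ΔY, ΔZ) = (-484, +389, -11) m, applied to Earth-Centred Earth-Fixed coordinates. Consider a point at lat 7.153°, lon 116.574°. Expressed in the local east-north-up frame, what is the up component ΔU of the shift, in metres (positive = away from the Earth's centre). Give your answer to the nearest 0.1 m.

ΔU = 558.7 m

At φ = 7.153°, λ = 116.574°: sin φ = 0.124519, cos φ = 0.992217, sin λ = 0.894357, cos λ = -0.447353.
ΔU = cos φ cos λ·ΔX + cos φ sin λ·ΔY + sin φ·ΔZ = (0.992217)(-0.447353)(-484) + (0.992217)(0.894357)(389) + (0.124519)(-11) = 558.66 m.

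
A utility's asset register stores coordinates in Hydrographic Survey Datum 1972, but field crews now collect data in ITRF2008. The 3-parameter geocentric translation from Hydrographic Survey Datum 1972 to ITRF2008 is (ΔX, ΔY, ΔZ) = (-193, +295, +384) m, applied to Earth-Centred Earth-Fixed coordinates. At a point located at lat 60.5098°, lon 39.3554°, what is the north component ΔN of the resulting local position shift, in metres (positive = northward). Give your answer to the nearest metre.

ΔN = 156 m

At φ = 60.5098°, λ = 39.3554°: sin φ = 0.870440, cos φ = 0.492275, sin λ = 0.634129, cos λ = 0.773227.
ΔN = −sin φ cos λ·ΔX − sin φ sin λ·ΔY + cos φ·ΔZ = −(0.870440)(0.773227)(-193) − (0.870440)(0.634129)(295) + (0.492275)(384) = 156.10 m.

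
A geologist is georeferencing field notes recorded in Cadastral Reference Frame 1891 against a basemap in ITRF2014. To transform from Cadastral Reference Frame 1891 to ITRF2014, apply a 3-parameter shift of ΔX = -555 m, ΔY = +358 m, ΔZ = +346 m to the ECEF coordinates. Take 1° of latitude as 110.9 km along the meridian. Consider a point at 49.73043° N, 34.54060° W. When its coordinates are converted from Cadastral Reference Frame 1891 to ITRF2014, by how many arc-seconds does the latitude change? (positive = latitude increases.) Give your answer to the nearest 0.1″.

sin φ = 0.763012, cos φ = 0.646385, sin λ = -0.566990, cos λ = 0.823725.
North component: ΔN = −sin φ cos λ·ΔX − sin φ sin λ·ΔY + cos φ·ΔZ = −(0.763012)(0.823725)(-555) − (0.763012)(-0.566990)(358) + (0.646385)(346) = 727.35 m.
1° of latitude spans 110900 m, so Δφ = 727.35 / 110900 × 3600 = 23.611″.

Δφ = 23.6″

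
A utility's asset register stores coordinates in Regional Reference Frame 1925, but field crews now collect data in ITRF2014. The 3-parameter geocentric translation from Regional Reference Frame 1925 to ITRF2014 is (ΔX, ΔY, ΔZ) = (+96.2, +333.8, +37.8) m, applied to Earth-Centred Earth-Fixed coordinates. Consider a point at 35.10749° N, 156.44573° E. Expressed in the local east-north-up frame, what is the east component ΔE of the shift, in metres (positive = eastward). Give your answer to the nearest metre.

The local east axis at (φ, λ) is (−sin λ, cos λ, 0), so ΔE = −sin(156.44573°)·96.2 + cos(156.44573°)·333.8 = -344.43 m.

ΔE = -344 m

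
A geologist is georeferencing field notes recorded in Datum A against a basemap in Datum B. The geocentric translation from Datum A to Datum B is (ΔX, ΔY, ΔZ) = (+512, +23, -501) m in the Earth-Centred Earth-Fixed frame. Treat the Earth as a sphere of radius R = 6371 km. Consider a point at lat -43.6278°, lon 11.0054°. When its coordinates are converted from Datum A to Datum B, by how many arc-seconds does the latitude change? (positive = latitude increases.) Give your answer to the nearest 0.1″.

Δφ = -0.4″

sin φ = -0.689971, cos φ = 0.723837, sin λ = 0.190902, cos λ = 0.981609.
North component: ΔN = −sin φ cos λ·ΔX − sin φ sin λ·ΔY + cos φ·ΔZ = −(-0.689971)(0.981609)(512) − (-0.689971)(0.190902)(23) + (0.723837)(-501) = -12.84 m.
1° of latitude spans πR/180 = 111195 m, so Δφ = -12.84 / 111195 × 3600 = -0.416″.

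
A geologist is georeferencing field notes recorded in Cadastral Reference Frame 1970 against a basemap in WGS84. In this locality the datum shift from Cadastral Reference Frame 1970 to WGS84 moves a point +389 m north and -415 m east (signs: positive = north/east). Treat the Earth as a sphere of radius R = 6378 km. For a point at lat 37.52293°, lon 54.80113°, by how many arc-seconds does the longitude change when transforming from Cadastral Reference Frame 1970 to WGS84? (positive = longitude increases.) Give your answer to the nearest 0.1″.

Δλ = -16.9″

At latitude 37.52293°, cos φ = 0.793110.
One radian of longitude at latitude φ spans R cos φ, so Δλ = ΔE / (R cos φ) = -415.0 / (6378000 × 0.793110) = -8.2041e-05 rad = -16.922″.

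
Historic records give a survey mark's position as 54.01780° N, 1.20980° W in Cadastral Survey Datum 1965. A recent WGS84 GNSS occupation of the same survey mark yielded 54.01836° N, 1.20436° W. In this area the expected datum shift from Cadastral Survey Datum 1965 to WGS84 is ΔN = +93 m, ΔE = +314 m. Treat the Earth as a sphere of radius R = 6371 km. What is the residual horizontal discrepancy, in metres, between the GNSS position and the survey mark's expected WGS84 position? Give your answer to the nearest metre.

52 m

Observed coordinate differences: Δφ = +0.00056°, Δλ = +0.00544°.
Converting to metres (1° lat = 111195 m, cos φ = 0.587534): observed ΔN = 62.3 m, observed ΔE = 355.4 m.
Subtracting the expected shift leaves a residual of 62.3 − (93) = -30.7 m north and 355.4 − (314) = 41.4 m east.
Residual distance = √((-30.7)² + 41.4²) = 51.6 m.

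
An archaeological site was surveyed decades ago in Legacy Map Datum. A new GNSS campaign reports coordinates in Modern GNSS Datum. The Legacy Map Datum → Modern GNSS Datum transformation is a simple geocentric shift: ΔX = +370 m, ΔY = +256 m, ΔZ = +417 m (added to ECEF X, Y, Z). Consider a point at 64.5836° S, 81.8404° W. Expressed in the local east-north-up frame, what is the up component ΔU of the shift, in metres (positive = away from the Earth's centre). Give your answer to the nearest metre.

The local up (radial) axis is (cos φ cos λ, cos φ sin λ, sin φ), giving ΔU = 22.539 − 108.761 − 376.640 = -462.86 m.

ΔU = -463 m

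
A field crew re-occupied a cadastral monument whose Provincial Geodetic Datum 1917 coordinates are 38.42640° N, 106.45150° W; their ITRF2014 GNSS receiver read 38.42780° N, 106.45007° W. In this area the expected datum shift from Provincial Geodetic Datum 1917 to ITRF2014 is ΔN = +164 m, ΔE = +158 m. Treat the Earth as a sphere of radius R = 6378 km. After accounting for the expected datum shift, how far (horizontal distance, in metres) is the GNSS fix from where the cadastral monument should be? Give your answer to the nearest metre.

Observed coordinate differences: Δφ = +0.00140°, Δλ = +0.00143°.
Converting to metres (1° lat = 111317 m, cos φ = 0.783407): observed ΔN = 155.8 m, observed ΔE = 124.7 m.
Subtracting the expected shift leaves a residual of 155.8 − (164) = -8.2 m north and 124.7 − (158) = -33.3 m east.
Residual distance = √((-8.2)² + (-33.3)²) = 34.3 m.

34 m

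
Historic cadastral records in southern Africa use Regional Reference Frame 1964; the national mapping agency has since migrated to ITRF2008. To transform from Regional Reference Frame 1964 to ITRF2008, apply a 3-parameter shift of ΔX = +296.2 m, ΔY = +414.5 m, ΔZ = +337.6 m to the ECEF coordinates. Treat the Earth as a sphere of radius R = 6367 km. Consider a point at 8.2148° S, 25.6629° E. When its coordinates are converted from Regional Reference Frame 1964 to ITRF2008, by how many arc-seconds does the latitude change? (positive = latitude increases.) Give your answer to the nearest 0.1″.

Δφ = 12.9″

sin φ = -0.142885, cos φ = 0.989739, sin λ = 0.433076, cos λ = 0.901358.
North component: ΔN = −sin φ cos λ·ΔX − sin φ sin λ·ΔY + cos φ·ΔZ = −(-0.142885)(0.901358)(296.2) − (-0.142885)(0.433076)(414.5) + (0.989739)(337.6) = 397.93 m.
1° of latitude spans πR/180 = 111125 m, so Δφ = 397.93 / 111125 × 3600 = 12.891″.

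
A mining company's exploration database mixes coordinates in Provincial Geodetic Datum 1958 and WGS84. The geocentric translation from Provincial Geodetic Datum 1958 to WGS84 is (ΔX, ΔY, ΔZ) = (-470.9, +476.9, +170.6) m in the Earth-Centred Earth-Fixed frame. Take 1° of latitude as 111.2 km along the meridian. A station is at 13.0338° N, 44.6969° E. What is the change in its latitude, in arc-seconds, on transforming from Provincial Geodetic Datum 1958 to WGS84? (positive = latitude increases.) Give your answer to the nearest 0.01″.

Δφ = 5.38″

sin φ = 0.225526, cos φ = 0.974237, sin λ = 0.703356, cos λ = 0.710838.
North component: ΔN = −sin φ cos λ·ΔX − sin φ sin λ·ΔY + cos φ·ΔZ = −(0.225526)(0.710838)(-470.9) − (0.225526)(0.703356)(476.9) + (0.974237)(170.6) = 166.05 m.
1° of latitude spans 111200 m, so Δφ = 166.05 / 111200 × 3600 = 5.376″.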